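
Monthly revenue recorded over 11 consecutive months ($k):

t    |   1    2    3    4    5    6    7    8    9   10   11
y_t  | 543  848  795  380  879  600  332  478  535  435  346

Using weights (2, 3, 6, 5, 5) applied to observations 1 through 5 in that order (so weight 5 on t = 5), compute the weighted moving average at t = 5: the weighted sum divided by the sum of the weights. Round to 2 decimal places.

Weighted sum: 2·543 + 3·848 + 6·795 + 5·380 + 5·879 = 1086 + 2544 + 4770 + 1900 + 4395 = 14695
Weight total: 2 + 3 + 6 + 5 + 5 = 21
WMA = 14695 / 21 = 699.76

699.76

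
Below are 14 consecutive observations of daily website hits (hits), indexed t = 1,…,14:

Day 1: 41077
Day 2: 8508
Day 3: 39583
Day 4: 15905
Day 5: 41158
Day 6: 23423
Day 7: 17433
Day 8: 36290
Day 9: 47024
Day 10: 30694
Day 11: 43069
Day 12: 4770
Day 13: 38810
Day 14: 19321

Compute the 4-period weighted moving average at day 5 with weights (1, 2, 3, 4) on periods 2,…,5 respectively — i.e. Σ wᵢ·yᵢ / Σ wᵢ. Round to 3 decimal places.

30002.100

Weighted sum: 1·8508 + 2·39583 + 3·15905 + 4·41158 = 8508 + 79166 + 47715 + 164632 = 300021
Weight total: 1 + 2 + 3 + 4 = 10
WMA = 300021 / 10 = 30002.100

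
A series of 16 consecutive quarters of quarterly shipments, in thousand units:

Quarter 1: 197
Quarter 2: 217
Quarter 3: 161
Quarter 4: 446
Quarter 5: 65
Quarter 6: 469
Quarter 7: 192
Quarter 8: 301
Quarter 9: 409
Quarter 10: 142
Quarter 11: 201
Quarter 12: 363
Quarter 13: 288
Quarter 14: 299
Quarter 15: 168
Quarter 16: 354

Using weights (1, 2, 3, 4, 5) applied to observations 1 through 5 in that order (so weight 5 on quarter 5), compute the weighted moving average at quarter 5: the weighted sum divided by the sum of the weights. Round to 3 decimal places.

Weighted sum: 1·197 + 2·217 + 3·161 + 4·446 + 5·65 = 197 + 434 + 483 + 1784 + 325 = 3223
Weight total: 1 + 2 + 3 + 4 + 5 = 15
WMA = 3223 / 15 = 214.867

214.867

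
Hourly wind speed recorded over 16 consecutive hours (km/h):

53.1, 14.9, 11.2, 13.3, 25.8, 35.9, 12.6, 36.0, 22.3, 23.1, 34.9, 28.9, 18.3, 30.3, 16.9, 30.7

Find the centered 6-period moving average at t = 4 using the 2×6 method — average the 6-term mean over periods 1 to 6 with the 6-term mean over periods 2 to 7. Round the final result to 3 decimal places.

22.325

Sum over 1–6: 53.1 + 14.9 + 11.2 + 13.3 + 25.8 + 35.9 = 154.2
Sum over 2–7: 14.9 + 11.2 + 13.3 + 25.8 + 35.9 + 12.6 = 113.7
CMA at t=4 = (154.2 + 113.7) / (2·6) = 267.9 / 12 = 22.325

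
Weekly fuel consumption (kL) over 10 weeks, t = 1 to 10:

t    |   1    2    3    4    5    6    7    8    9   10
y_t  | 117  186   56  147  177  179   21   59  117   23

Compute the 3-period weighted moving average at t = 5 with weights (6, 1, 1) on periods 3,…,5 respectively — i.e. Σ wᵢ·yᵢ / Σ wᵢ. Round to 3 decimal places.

82.500

Weighted sum: 6·56 + 1·147 + 1·177 = 336 + 147 + 177 = 660
Weight total: 6 + 1 + 1 = 8
WMA = 660 / 8 = 82.500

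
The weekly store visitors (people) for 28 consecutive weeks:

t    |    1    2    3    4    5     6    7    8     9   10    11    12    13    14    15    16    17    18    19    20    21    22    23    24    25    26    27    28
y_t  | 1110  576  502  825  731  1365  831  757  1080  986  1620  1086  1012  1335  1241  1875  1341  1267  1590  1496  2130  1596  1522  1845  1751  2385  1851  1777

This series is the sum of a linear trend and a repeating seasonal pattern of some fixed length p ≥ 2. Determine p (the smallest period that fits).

First differences y_{t+1} − y_t: -534, -74, 323, -94, 634, -534, -74, 323, -94, 634, -534, -74, …
The difference pattern repeats every 5 terms and not for any smaller step, so p = 5.

5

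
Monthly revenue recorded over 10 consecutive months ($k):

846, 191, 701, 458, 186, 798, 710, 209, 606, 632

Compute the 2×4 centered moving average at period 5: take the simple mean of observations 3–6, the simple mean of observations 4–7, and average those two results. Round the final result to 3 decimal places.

Sum over 3–6: 701 + 458 + 186 + 798 = 2143
Sum over 4–7: 458 + 186 + 798 + 710 = 2152
CMA at t=5 = (2143 + 2152) / (2·4) = 4295 / 8 = 536.875

536.875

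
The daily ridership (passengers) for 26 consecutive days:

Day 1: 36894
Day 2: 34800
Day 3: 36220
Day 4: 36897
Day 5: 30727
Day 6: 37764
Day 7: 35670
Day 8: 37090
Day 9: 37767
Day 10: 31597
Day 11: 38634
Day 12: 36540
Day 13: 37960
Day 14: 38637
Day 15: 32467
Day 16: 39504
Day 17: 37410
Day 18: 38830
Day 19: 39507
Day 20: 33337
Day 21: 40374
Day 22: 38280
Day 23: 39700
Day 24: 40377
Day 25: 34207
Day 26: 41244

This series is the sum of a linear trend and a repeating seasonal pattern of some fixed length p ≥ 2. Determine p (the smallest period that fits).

First differences y_{t+1} − y_t: -2094, 1420, 677, -6170, 7037, -2094, 1420, 677, -6170, 7037, -2094, 1420, …
The difference pattern repeats every 5 terms and not for any smaller step, so p = 5.

5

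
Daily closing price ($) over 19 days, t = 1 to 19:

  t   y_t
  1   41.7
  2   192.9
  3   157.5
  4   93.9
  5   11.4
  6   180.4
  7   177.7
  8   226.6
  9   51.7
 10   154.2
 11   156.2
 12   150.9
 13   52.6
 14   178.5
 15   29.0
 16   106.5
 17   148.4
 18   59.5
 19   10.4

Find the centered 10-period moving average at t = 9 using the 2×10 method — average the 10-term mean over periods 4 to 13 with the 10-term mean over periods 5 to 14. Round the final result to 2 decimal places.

129.79

Sum over 4–13: 93.9 + 11.4 + 180.4 + 177.7 + 226.6 + 51.7 + 154.2 + 156.2 + 150.9 + 52.6 = 1255.6
Sum over 5–14: 11.4 + 180.4 + 177.7 + 226.6 + 51.7 + 154.2 + 156.2 + 150.9 + 52.6 + 178.5 = 1340.2
CMA at t=9 = (1255.6 + 1340.2) / (2·10) = 2595.8 / 20 = 129.79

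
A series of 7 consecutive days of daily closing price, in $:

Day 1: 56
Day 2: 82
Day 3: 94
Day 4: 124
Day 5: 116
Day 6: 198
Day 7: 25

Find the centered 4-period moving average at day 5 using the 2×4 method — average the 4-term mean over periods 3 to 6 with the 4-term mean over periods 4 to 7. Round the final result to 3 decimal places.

124.375

Sum over 3–6: 94 + 124 + 116 + 198 = 532
Sum over 4–7: 124 + 116 + 198 + 25 = 463
CMA at t=5 = (532 + 463) / (2·4) = 995 / 8 = 124.375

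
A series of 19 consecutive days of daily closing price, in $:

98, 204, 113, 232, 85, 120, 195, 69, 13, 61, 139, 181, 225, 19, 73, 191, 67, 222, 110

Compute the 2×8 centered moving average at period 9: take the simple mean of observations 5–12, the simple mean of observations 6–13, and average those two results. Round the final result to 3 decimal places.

116.625

Sum over 5–12: 85 + 120 + 195 + 69 + 13 + 61 + 139 + 181 = 863
Sum over 6–13: 120 + 195 + 69 + 13 + 61 + 139 + 181 + 225 = 1003
CMA at t=9 = (863 + 1003) / (2·8) = 1866 / 16 = 116.625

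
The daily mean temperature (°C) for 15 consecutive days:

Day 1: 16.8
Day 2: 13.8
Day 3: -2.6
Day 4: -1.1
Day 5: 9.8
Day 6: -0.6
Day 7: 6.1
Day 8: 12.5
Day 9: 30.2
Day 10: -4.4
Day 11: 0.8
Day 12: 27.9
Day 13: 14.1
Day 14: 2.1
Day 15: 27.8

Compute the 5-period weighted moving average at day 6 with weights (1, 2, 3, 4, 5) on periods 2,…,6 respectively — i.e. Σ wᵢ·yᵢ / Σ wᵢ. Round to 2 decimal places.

Weighted sum: 1·13.8 + 2·-2.6 + 3·-1.1 + 4·9.8 + 5·-0.6 = 13.8 + -5.2 + -3.3 + 39.2 + -3.0 = 41.5
Weight total: 1 + 2 + 3 + 4 + 5 = 15
WMA = 41.5 / 15 = 2.77

2.77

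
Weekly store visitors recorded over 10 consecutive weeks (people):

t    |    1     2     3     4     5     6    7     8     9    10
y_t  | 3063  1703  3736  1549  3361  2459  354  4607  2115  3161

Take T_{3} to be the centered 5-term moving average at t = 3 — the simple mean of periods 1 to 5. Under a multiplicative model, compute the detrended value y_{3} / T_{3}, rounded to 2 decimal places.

1.39

Trend T_3 = (3063 + 1703 + 3736 + 1549 + 3361) / 5 = 13412/5 = 2682.4000
Ratio to trend: 3736 / 2682.4000 = 1.39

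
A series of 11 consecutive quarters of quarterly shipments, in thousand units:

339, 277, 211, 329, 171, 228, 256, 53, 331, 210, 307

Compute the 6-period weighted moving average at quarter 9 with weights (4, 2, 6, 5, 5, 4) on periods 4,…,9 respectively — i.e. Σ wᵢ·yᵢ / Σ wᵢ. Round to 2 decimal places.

226.73

Weighted sum: 4·329 + 2·171 + 6·228 + 5·256 + 5·53 + 4·331 = 1316 + 342 + 1368 + 1280 + 265 + 1324 = 5895
Weight total: 4 + 2 + 6 + 5 + 5 + 4 = 26
WMA = 5895 / 26 = 226.73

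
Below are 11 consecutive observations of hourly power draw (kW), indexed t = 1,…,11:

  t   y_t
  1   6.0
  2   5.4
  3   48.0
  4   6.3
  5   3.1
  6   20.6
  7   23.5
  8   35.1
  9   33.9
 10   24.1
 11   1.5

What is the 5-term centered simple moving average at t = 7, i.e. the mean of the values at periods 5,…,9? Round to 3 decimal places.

Sum of periods 5–9: 3.1 + 20.6 + 23.5 + 35.1 + 33.9 = 116.2
Divide by 5: 116.2 / 5 = 23.240

23.240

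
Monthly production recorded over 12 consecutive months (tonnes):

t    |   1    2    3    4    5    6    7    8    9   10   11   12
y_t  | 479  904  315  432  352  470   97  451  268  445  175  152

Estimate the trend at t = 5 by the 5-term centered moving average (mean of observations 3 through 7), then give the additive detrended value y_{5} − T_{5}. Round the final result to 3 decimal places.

Trend T_5 = (315 + 432 + 352 + 470 + 97) / 5 = 1666/5 = 333.20000
Detrended value: 352 − 333.20000 = 18.800

18.800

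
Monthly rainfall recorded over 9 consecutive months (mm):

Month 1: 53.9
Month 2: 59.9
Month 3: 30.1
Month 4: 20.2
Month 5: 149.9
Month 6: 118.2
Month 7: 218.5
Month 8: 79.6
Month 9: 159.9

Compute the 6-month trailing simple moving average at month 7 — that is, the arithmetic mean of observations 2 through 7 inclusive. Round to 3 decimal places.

99.467

Sum of periods 2–7: 59.9 + 30.1 + 20.2 + 149.9 + 118.2 + 218.5 = 596.8
Divide by 6: 596.8 / 6 = 99.467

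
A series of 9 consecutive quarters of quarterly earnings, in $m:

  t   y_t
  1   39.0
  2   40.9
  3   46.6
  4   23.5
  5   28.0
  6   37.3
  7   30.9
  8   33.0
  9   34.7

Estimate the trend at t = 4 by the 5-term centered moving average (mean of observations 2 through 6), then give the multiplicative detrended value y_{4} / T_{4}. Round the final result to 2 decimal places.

Trend T_4 = (40.9 + 46.6 + 23.5 + 28.0 + 37.3) / 5 = 176.3/5 = 35.2600
Ratio to trend: 23.5 / 35.2600 = 0.67

0.67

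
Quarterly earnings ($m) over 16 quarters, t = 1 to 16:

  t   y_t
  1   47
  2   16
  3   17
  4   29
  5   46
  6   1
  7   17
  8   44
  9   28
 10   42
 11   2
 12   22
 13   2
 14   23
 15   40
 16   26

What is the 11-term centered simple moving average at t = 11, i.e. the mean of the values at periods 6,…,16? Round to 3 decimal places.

Sum of periods 6–16: 1 + 17 + 44 + 28 + 42 + 2 + 22 + 2 + 23 + 40 + 26 = 247
Divide by 11: 247 / 11 = 22.455

22.455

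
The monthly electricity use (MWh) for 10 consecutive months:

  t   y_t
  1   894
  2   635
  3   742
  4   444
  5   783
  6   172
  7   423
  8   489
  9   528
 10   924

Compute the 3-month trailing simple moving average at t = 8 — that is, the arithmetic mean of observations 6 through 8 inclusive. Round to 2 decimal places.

Sum of periods 6–8: 172 + 423 + 489 = 1084
Divide by 3: 1084 / 3 = 361.33

361.33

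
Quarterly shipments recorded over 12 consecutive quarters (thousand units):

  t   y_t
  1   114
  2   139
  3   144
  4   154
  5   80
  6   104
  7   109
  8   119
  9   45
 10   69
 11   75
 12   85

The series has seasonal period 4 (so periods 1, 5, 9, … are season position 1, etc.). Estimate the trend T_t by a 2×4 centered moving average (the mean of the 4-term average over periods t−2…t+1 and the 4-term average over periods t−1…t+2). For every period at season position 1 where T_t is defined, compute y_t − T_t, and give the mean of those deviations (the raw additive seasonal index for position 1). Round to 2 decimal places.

-36.19

Season position 1 occurs at t = 5, 9 (where T_t is defined).
t=5: T_5 = 116.1250; y_5 − T_5 = 80 − 116.1250 = -36.1250
t=9: T_9 = 81.2500; y_9 − T_9 = 45 − 81.2500 = -36.2500
Mean deviation: (-36.1250 + -36.2500) / 2 = -36.19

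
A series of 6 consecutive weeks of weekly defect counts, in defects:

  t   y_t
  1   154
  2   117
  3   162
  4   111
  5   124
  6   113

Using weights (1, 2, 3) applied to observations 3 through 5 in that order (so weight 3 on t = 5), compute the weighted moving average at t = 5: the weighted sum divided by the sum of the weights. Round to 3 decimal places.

Weighted sum: 1·162 + 2·111 + 3·124 = 162 + 222 + 372 = 756
Weight total: 1 + 2 + 3 = 6
WMA = 756 / 6 = 126.000

126.000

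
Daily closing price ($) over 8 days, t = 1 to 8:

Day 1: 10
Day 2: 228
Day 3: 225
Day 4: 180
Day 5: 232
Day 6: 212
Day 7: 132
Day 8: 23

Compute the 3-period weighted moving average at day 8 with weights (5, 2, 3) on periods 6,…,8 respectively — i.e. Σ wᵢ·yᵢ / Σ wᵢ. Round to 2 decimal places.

Weighted sum: 5·212 + 2·132 + 3·23 = 1060 + 264 + 69 = 1393
Weight total: 5 + 2 + 3 = 10
WMA = 1393 / 10 = 139.30

139.30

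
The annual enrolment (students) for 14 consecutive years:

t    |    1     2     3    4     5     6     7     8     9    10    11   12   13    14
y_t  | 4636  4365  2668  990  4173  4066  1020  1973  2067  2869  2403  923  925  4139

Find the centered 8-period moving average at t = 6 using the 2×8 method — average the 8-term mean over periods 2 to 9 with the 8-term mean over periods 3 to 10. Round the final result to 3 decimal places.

Sum over 2–9: 4365 + 2668 + 990 + 4173 + 4066 + 1020 + 1973 + 2067 = 21322
Sum over 3–10: 2668 + 990 + 4173 + 4066 + 1020 + 1973 + 2067 + 2869 = 19826
CMA at t=6 = (21322 + 19826) / (2·8) = 41148 / 16 = 2571.750

2571.750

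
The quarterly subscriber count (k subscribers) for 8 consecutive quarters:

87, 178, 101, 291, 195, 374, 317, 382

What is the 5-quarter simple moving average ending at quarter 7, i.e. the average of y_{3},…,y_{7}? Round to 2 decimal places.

Sum of periods 3–7: 101 + 291 + 195 + 374 + 317 = 1278
Divide by 5: 1278 / 5 = 255.60

255.60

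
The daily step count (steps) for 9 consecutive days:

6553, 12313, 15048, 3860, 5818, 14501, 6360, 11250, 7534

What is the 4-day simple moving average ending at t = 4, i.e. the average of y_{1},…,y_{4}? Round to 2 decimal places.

Sum of periods 1–4: 6553 + 12313 + 15048 + 3860 = 37774
Divide by 4: 37774 / 4 = 9443.50

9443.50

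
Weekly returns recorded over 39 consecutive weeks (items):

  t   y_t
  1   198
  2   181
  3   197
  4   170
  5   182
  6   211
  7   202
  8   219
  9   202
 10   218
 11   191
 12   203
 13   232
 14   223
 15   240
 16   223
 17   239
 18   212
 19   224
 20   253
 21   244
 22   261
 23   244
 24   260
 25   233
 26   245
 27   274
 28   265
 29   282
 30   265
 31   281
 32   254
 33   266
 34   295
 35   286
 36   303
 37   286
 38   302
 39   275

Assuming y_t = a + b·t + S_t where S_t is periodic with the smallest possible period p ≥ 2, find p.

7

First differences y_{t+1} − y_t: -17, 16, -27, 12, 29, -9, 17, -17, 16, -27, 12, 29, -9, 17, -17, 16, …
The difference pattern repeats every 7 terms and not for any smaller step, so p = 7.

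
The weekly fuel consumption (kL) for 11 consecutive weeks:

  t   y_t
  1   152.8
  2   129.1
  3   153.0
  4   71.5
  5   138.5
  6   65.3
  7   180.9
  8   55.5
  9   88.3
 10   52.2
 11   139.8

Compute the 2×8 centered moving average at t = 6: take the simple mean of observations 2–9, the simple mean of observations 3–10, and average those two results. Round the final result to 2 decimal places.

105.46

Sum over 2–9: 129.1 + 153.0 + 71.5 + 138.5 + 65.3 + 180.9 + 55.5 + 88.3 = 882.1
Sum over 3–10: 153.0 + 71.5 + 138.5 + 65.3 + 180.9 + 55.5 + 88.3 + 52.2 = 805.2
CMA at t=6 = (882.1 + 805.2) / (2·8) = 1687.3 / 16 = 105.46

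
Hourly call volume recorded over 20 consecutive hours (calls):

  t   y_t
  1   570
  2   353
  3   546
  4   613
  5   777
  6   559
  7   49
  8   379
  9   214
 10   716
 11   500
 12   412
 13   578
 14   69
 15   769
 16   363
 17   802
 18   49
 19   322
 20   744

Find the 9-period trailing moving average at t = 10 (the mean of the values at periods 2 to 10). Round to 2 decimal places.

Sum of periods 2–10: 353 + 546 + 613 + 777 + 559 + 49 + 379 + 214 + 716 = 4206
Divide by 9: 4206 / 9 = 467.33

467.33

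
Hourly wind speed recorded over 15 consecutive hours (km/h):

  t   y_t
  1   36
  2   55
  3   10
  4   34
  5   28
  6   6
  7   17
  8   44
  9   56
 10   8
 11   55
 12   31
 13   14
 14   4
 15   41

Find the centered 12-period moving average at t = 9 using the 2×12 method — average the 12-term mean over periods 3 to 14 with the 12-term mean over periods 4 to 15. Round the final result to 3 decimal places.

Sum over 3–14: 10 + 34 + 28 + 6 + 17 + 44 + 56 + 8 + 55 + 31 + 14 + 4 = 307
Sum over 4–15: 34 + 28 + 6 + 17 + 44 + 56 + 8 + 55 + 31 + 14 + 4 + 41 = 338
CMA at t=9 = (307 + 338) / (2·12) = 645 / 24 = 26.875

26.875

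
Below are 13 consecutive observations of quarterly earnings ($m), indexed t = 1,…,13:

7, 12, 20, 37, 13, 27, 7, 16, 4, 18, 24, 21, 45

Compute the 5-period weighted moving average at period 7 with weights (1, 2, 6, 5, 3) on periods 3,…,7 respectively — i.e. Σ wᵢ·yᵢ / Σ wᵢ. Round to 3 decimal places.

19.294

Weighted sum: 1·20 + 2·37 + 6·13 + 5·27 + 3·7 = 20 + 74 + 78 + 135 + 21 = 328
Weight total: 1 + 2 + 6 + 5 + 3 = 17
WMA = 328 / 17 = 19.294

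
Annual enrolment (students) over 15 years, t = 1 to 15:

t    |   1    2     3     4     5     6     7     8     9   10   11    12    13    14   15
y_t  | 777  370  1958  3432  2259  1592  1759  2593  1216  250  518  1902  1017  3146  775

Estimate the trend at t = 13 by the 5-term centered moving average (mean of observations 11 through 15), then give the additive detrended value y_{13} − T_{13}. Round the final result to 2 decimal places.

Trend T_13 = (518 + 1902 + 1017 + 3146 + 775) / 5 = 7358/5 = 1471.6000
Detrended value: 1017 − 1471.6000 = -454.60

-454.60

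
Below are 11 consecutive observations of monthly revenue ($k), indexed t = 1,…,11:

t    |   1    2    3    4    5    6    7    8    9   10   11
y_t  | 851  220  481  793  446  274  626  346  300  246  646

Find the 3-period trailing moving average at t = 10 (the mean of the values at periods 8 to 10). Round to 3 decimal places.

297.333

Sum of periods 8–10: 346 + 300 + 246 = 892
Divide by 3: 892 / 3 = 297.333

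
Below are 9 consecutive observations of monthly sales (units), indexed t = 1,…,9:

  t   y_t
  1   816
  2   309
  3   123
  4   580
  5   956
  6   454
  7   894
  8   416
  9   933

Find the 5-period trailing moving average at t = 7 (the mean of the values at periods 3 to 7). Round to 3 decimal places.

601.400

Sum of periods 3–7: 123 + 580 + 956 + 454 + 894 = 3007
Divide by 5: 3007 / 5 = 601.400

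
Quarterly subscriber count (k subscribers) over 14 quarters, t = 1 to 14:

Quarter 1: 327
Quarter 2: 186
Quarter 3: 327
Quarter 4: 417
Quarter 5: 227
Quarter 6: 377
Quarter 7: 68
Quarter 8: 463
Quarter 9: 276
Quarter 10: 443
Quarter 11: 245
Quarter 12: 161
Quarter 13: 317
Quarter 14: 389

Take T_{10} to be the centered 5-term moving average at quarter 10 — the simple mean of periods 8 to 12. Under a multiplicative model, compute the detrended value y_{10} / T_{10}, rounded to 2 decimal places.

1.39

Trend T_10 = (463 + 276 + 443 + 245 + 161) / 5 = 1588/5 = 317.6000
Ratio to trend: 443 / 317.6000 = 1.39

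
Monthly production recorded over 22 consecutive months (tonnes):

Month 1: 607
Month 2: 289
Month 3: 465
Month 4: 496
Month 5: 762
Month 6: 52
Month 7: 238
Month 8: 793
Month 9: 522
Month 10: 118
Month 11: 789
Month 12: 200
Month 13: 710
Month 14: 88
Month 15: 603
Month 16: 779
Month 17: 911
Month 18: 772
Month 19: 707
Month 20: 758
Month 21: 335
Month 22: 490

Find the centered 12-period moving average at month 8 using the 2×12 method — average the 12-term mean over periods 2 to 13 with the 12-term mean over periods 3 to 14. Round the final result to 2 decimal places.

Sum over 2–13: 289 + 465 + 496 + 762 + 52 + 238 + 793 + 522 + 118 + 789 + 200 + 710 = 5434
Sum over 3–14: 465 + 496 + 762 + 52 + 238 + 793 + 522 + 118 + 789 + 200 + 710 + 88 = 5233
CMA at t=8 = (5434 + 5233) / (2·12) = 10667 / 24 = 444.46

444.46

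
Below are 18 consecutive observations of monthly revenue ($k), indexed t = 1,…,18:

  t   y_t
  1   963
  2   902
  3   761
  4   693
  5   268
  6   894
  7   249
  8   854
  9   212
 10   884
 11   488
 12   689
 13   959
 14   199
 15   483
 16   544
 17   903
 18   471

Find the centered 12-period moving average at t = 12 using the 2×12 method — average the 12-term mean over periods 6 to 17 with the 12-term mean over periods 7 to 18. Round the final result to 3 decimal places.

Sum over 6–17: 894 + 249 + 854 + 212 + 884 + 488 + 689 + 959 + 199 + 483 + 544 + 903 = 7358
Sum over 7–18: 249 + 854 + 212 + 884 + 488 + 689 + 959 + 199 + 483 + 544 + 903 + 471 = 6935
CMA at t=12 = (7358 + 6935) / (2·12) = 14293 / 24 = 595.542

595.542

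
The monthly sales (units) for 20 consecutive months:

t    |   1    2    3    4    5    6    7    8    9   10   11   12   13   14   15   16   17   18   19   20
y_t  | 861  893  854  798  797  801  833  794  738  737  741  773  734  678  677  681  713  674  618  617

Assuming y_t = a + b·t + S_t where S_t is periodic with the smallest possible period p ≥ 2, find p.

5

First differences y_{t+1} − y_t: 32, -39, -56, -1, 4, 32, -39, -56, -1, 4, 32, -39, …
The difference pattern repeats every 5 terms and not for any smaller step, so p = 5.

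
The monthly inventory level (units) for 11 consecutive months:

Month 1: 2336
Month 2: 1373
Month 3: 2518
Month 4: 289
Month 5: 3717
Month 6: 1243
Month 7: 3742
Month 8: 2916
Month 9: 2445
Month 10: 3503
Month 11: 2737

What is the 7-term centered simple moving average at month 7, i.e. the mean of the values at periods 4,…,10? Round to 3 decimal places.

Sum of periods 4–10: 289 + 3717 + 1243 + 3742 + 2916 + 2445 + 3503 = 17855
Divide by 7: 17855 / 7 = 2550.714

2550.714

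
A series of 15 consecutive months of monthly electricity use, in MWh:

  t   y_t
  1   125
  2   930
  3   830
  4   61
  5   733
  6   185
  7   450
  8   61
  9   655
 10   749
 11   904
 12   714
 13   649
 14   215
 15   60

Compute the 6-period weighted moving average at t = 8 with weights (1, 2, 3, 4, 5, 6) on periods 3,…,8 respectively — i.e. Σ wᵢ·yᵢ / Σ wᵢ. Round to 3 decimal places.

309.857

Weighted sum: 1·830 + 2·61 + 3·733 + 4·185 + 5·450 + 6·61 = 830 + 122 + 2199 + 740 + 2250 + 366 = 6507
Weight total: 1 + 2 + 3 + 4 + 5 + 6 = 21
WMA = 6507 / 21 = 309.857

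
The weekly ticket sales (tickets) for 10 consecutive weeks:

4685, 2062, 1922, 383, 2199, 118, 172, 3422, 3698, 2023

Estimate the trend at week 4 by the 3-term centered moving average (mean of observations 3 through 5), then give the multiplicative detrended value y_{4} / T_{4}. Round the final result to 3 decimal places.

0.255

Trend T_4 = (1922 + 383 + 2199) / 3 = 4504/3 = 1501.33333
Ratio to trend: 383 / 1501.33333 = 0.255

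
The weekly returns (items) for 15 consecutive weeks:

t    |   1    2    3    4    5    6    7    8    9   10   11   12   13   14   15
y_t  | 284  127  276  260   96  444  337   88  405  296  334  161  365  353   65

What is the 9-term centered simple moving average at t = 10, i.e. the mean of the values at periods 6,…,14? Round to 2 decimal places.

309.22

Sum of periods 6–14: 444 + 337 + 88 + 405 + 296 + 334 + 161 + 365 + 353 = 2783
Divide by 9: 2783 / 9 = 309.22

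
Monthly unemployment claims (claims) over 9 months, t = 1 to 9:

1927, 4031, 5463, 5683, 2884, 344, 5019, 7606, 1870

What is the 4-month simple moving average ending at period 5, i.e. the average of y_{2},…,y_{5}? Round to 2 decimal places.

4515.25

Sum of periods 2–5: 4031 + 5463 + 5683 + 2884 = 18061
Divide by 4: 18061 / 4 = 4515.25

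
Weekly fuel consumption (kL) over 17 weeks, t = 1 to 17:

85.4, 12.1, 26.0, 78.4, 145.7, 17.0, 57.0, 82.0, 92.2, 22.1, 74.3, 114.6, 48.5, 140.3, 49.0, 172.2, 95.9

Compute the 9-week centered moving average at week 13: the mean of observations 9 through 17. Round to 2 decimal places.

89.90

Sum of periods 9–17: 92.2 + 22.1 + 74.3 + 114.6 + 48.5 + 140.3 + 49.0 + 172.2 + 95.9 = 809.1
Divide by 9: 809.1 / 9 = 89.90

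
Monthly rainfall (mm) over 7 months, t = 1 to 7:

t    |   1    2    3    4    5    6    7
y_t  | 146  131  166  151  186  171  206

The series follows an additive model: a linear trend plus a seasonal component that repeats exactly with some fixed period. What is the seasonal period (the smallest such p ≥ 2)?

First differences y_{t+1} − y_t: -15, 35, -15, 35, -15, 35, …
The difference pattern repeats every 2 terms and not for any smaller step, so p = 2.

2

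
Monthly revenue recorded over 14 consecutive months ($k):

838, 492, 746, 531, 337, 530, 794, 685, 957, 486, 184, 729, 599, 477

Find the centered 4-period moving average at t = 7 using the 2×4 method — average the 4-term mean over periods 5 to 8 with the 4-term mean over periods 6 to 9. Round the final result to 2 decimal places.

664.00

Sum over 5–8: 337 + 530 + 794 + 685 = 2346
Sum over 6–9: 530 + 794 + 685 + 957 = 2966
CMA at t=7 = (2346 + 2966) / (2·4) = 5312 / 8 = 664.00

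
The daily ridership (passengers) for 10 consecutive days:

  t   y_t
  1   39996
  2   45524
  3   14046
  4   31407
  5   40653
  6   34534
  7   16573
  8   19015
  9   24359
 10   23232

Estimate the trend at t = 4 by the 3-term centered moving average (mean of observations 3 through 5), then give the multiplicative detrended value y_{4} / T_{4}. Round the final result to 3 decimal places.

1.094

Trend T_4 = (14046 + 31407 + 40653) / 3 = 86106/3 = 28702.00000
Ratio to trend: 31407 / 28702.00000 = 1.094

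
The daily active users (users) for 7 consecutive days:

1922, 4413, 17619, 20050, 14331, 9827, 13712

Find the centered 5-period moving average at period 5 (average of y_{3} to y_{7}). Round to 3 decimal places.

15107.800

Sum of periods 3–7: 17619 + 20050 + 14331 + 9827 + 13712 = 75539
Divide by 5: 75539 / 5 = 15107.800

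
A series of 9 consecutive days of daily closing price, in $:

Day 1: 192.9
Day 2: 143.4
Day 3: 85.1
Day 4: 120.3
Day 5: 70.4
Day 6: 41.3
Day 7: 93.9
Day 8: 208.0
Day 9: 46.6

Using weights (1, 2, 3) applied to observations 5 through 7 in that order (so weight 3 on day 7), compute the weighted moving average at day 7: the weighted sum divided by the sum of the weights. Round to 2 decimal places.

Weighted sum: 1·70.4 + 2·41.3 + 3·93.9 = 70.4 + 82.6 + 281.7 = 434.7
Weight total: 1 + 2 + 3 = 6
WMA = 434.7 / 6 = 72.45

72.45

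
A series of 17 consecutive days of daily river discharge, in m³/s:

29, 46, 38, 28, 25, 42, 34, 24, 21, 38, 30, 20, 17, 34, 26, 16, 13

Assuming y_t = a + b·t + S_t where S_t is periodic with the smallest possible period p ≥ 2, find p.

First differences y_{t+1} − y_t: 17, -8, -10, -3, 17, -8, -10, -3, 17, -8, …
The difference pattern repeats every 4 terms and not for any smaller step, so p = 4.

4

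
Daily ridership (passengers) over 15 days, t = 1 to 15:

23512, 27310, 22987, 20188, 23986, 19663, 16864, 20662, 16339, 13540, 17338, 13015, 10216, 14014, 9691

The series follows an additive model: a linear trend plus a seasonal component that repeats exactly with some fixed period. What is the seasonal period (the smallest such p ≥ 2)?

First differences y_{t+1} − y_t: 3798, -4323, -2799, 3798, -4323, -2799, 3798, -4323, …
The difference pattern repeats every 3 terms and not for any smaller step, so p = 3.

3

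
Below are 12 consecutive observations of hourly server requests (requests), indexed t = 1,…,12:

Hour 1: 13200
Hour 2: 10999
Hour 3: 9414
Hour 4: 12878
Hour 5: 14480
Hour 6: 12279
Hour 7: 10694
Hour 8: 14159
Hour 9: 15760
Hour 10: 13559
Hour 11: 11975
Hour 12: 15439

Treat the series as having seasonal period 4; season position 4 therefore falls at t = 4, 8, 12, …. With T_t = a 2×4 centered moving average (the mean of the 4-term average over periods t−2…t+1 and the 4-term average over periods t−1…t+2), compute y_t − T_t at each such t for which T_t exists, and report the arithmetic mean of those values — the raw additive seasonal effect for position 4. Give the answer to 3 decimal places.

775.625

Season position 4 occurs at t = 4, 8 (where T_t is defined).
t=4: T_4 = 12102.75000; y_4 − T_4 = 12878 − 12102.75000 = 775.25000
t=8: T_8 = 13383.00000; y_8 − T_8 = 14159 − 13383.00000 = 776.00000
Mean deviation: (775.25000 + 776.00000) / 2 = 775.625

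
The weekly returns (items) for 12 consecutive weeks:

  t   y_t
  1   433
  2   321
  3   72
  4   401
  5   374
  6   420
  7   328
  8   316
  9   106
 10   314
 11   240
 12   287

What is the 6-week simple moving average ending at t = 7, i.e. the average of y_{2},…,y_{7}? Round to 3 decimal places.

319.333

Sum of periods 2–7: 321 + 72 + 401 + 374 + 420 + 328 = 1916
Divide by 6: 1916 / 6 = 319.333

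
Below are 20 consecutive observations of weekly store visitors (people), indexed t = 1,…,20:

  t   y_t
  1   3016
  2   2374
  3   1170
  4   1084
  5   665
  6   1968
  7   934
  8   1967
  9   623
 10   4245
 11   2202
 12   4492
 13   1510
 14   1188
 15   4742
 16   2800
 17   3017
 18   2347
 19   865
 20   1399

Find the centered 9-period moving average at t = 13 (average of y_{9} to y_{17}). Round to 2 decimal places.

2757.67

Sum of periods 9–17: 623 + 4245 + 2202 + 4492 + 1510 + 1188 + 4742 + 2800 + 3017 = 24819
Divide by 9: 24819 / 9 = 2757.67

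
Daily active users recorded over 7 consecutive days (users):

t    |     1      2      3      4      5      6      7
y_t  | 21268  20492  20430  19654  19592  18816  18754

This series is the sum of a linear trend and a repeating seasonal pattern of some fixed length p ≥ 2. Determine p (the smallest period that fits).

First differences y_{t+1} − y_t: -776, -62, -776, -62, -776, -62, …
The difference pattern repeats every 2 terms and not for any smaller step, so p = 2.

2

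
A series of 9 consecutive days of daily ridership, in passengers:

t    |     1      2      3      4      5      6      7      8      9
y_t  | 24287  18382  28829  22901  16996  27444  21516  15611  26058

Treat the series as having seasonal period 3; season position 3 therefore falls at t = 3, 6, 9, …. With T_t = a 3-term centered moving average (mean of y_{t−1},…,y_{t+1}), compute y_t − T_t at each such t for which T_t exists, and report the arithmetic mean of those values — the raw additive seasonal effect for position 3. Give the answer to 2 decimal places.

5458.50

Season position 3 occurs at t = 3, 6 (where T_t is defined).
t=3: T_3 = 23370.6667; y_3 − T_3 = 28829 − 23370.6667 = 5458.3333
t=6: T_6 = 21985.3333; y_6 − T_6 = 27444 − 21985.3333 = 5458.6667
Mean deviation: (5458.3333 + 5458.6667) / 2 = 5458.50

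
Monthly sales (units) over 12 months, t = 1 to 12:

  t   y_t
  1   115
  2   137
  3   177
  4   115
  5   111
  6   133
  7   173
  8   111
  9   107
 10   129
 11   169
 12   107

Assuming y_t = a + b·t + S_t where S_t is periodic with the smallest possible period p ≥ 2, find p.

4

First differences y_{t+1} − y_t: 22, 40, -62, -4, 22, 40, -62, -4, 22, 40, …
The difference pattern repeats every 4 terms and not for any smaller step, so p = 4.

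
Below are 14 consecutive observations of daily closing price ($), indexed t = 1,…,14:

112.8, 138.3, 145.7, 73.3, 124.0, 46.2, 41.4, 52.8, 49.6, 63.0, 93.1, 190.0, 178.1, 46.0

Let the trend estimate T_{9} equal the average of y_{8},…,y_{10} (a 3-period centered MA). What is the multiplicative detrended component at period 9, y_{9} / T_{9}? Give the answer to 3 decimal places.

Trend T_9 = (52.8 + 49.6 + 63.0) / 3 = 165.4/3 = 55.13333
Ratio to trend: 49.6 / 55.13333 = 0.900

0.900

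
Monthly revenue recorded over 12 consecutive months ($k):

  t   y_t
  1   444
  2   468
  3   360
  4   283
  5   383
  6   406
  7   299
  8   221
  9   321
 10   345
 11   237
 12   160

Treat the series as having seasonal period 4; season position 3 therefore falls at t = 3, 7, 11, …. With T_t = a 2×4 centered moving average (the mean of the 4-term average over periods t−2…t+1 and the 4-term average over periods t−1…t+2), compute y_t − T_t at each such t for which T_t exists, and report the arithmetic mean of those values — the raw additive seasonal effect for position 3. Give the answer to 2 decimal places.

-20.81

Season position 3 occurs at t = 3, 7 (where T_t is defined).
t=3: T_3 = 381.1250; y_3 − T_3 = 360 − 381.1250 = -21.1250
t=7: T_7 = 319.5000; y_7 − T_7 = 299 − 319.5000 = -20.5000
Mean deviation: (-21.1250 + -20.5000) / 2 = -20.81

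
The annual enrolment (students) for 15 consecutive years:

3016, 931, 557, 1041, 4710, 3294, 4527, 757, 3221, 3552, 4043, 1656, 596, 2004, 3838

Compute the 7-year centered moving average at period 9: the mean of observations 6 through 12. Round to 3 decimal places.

3007.143

Sum of periods 6–12: 3294 + 4527 + 757 + 3221 + 3552 + 4043 + 1656 = 21050
Divide by 7: 21050 / 7 = 3007.143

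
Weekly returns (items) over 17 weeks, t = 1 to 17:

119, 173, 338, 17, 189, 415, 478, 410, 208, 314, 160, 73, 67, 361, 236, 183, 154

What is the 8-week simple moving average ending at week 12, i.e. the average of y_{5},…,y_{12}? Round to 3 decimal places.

280.875

Sum of periods 5–12: 189 + 415 + 478 + 410 + 208 + 314 + 160 + 73 = 2247
Divide by 8: 2247 / 8 = 280.875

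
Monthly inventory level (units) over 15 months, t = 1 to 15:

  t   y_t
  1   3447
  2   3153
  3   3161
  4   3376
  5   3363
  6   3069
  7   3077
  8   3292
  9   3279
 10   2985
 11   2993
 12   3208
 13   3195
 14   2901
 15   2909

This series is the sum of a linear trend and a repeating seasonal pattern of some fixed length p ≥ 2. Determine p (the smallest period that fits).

First differences y_{t+1} − y_t: -294, 8, 215, -13, -294, 8, 215, -13, -294, 8, …
The difference pattern repeats every 4 terms and not for any smaller step, so p = 4.

4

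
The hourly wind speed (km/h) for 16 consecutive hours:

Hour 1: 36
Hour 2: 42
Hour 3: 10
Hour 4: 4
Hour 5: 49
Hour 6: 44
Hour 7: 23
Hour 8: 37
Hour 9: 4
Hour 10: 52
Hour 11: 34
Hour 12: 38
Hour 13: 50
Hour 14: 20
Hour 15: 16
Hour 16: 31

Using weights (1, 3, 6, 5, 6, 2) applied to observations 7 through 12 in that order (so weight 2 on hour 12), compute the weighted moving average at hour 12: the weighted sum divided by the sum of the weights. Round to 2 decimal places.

30.35

Weighted sum: 1·23 + 3·37 + 6·4 + 5·52 + 6·34 + 2·38 = 23 + 111 + 24 + 260 + 204 + 76 = 698
Weight total: 1 + 3 + 6 + 5 + 6 + 2 = 23
WMA = 698 / 23 = 30.35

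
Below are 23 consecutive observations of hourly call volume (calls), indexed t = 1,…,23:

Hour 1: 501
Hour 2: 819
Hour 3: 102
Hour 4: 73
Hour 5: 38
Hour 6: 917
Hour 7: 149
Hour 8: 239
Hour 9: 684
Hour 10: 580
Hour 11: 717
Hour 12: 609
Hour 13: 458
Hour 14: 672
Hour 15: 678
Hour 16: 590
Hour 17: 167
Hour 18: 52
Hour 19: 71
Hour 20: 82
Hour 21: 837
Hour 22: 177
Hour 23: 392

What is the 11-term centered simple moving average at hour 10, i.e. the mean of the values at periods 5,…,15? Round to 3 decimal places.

Sum of periods 5–15: 38 + 917 + 149 + 239 + 684 + 580 + 717 + 609 + 458 + 672 + 678 = 5741
Divide by 11: 5741 / 11 = 521.909

521.909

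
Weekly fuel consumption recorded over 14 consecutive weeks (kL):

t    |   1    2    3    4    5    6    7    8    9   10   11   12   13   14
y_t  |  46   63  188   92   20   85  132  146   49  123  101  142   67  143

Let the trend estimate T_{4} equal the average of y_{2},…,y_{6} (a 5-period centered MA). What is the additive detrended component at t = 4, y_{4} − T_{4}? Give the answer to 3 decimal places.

Trend T_4 = (63 + 188 + 92 + 20 + 85) / 5 = 448/5 = 89.60000
Detrended value: 92 − 89.60000 = 2.400

2.400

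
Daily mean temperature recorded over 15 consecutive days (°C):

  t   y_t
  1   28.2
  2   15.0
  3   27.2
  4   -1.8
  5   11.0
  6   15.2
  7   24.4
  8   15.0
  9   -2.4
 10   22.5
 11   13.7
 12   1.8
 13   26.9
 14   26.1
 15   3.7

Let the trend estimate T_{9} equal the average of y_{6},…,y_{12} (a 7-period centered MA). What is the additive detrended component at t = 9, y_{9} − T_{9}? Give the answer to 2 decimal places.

-15.29

Trend T_9 = (15.2 + 24.4 + 15.0 + (-2.4) + 22.5 + 13.7 + 1.8) / 7 = 90.2/7 = 12.8857
Detrended value: -2.4 − 12.8857 = -15.29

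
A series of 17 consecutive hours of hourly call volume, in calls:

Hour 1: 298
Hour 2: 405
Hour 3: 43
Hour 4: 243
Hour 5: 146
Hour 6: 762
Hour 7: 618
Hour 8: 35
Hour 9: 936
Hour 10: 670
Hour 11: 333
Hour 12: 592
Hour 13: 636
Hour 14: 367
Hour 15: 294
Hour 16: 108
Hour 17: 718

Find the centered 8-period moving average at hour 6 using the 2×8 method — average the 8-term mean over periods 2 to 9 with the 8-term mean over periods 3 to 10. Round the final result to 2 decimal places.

415.06

Sum over 2–9: 405 + 43 + 243 + 146 + 762 + 618 + 35 + 936 = 3188
Sum over 3–10: 43 + 243 + 146 + 762 + 618 + 35 + 936 + 670 = 3453
CMA at t=6 = (3188 + 3453) / (2·8) = 6641 / 16 = 415.06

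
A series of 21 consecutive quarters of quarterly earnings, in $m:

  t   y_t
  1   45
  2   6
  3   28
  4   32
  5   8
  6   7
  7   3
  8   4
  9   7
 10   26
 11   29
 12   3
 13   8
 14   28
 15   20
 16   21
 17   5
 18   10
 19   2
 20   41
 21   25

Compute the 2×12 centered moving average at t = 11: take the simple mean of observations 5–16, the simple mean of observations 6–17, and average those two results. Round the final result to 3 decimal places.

Sum over 5–16: 8 + 7 + 3 + 4 + 7 + 26 + 29 + 3 + 8 + 28 + 20 + 21 = 164
Sum over 6–17: 7 + 3 + 4 + 7 + 26 + 29 + 3 + 8 + 28 + 20 + 21 + 5 = 161
CMA at t=11 = (164 + 161) / (2·12) = 325 / 24 = 13.542

13.542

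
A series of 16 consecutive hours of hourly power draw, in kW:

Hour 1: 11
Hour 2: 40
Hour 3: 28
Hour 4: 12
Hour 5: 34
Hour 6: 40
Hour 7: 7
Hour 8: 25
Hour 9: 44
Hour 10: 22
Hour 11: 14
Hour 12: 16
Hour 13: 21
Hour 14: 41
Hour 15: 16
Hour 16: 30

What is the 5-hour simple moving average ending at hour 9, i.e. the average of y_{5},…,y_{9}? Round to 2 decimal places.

30.00

Sum of periods 5–9: 34 + 40 + 7 + 25 + 44 = 150
Divide by 5: 150 / 5 = 30.00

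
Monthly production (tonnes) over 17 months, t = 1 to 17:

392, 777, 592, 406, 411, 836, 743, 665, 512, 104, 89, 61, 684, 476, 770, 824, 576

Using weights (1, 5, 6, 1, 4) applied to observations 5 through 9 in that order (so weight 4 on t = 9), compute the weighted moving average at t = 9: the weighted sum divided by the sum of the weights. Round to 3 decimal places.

691.882

Weighted sum: 1·411 + 5·836 + 6·743 + 1·665 + 4·512 = 411 + 4180 + 4458 + 665 + 2048 = 11762
Weight total: 1 + 5 + 6 + 1 + 4 = 17
WMA = 11762 / 17 = 691.882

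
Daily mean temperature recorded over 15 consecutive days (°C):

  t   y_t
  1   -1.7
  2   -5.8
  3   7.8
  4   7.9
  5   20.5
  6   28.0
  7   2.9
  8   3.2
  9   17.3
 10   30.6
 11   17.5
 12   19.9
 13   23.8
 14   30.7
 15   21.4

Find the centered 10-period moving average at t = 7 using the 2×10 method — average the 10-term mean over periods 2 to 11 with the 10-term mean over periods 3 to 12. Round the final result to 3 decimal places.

Sum over 2–11: (-5.8) + 7.8 + 7.9 + 20.5 + 28.0 + 2.9 + 3.2 + 17.3 + 30.6 + 17.5 = 129.9
Sum over 3–12: 7.8 + 7.9 + 20.5 + 28.0 + 2.9 + 3.2 + 17.3 + 30.6 + 17.5 + 19.9 = 155.6
CMA at t=7 = (129.9 + 155.6) / (2·10) = 285.5 / 20 = 14.275

14.275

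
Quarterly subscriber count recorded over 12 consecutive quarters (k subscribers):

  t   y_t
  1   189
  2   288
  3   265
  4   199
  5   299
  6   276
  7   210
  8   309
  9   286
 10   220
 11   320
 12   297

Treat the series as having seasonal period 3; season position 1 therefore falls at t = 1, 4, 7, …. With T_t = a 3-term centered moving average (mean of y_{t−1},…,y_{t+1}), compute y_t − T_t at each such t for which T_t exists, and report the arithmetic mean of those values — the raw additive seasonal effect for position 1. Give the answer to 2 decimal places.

Season position 1 occurs at t = 4, 7, 10 (where T_t is defined).
t=4: T_4 = 254.3333; y_4 − T_4 = 199 − 254.3333 = -55.3333
t=7: T_7 = 265.0000; y_7 − T_7 = 210 − 265.0000 = -55.0000
t=10: T_10 = 275.3333; y_10 − T_10 = 220 − 275.3333 = -55.3333
Mean deviation: (-55.3333 + -55.0000 + -55.3333) / 3 = -55.22

-55.22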